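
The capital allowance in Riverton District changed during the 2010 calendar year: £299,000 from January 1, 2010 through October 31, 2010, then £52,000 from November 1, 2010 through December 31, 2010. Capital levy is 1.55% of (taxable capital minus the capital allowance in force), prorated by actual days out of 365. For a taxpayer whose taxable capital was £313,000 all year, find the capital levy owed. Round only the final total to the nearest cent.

January 1 – October 31, 2010: 304 days, exemption £299,000 → (£313,000 − £299,000) × 1.55% × 304/365 = £180.7342
November 1 – December 31, 2010: 61 days, exemption £52,000 → (£313,000 − £52,000) × 1.55% × 61/365 = £676.0973
Total = £856.8315

£856.83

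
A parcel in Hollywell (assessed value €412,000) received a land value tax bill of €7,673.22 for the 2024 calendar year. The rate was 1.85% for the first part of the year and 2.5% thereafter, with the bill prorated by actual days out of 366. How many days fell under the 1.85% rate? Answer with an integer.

Let d = days at the first rate; then 366 − d days at the second rate.
€412,000 × [1.85%·d + 2.5%·(366−d)] / 366 = €7,673.22
Solving gives d = 359, so the new rate took effect on 25 December 2024.

359 days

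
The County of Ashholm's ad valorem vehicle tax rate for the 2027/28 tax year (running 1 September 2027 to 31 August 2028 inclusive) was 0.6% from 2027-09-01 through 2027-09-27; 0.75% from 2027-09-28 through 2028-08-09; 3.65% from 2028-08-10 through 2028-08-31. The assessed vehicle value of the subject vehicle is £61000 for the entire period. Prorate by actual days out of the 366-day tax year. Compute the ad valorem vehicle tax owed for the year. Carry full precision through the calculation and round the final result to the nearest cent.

2027-09-01 to 2027-09-27: 27 days at 0.6% → £61000 × 0.6% × 27/366 = £27.0000
2027-09-28 to 2028-08-09: 317 days at 0.75% → £61000 × 0.75% × 317/366 = £396.2500
2028-08-10 to 2028-08-31: 22 days at 3.65% → £61000 × 3.65% × 22/366 = £133.8333
Total = £557.0833

£557.08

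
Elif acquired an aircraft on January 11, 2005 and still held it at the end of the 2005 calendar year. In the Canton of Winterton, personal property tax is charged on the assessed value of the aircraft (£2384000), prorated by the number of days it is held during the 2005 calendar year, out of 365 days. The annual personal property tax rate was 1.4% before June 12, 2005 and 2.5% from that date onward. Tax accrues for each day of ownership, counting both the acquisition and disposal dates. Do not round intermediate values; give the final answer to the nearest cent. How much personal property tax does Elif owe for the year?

January 11 – June 11, 2005: 152 days at 1.4% → £2384000 × 1.4% × 152/365 = £13899.0466
June 12 – December 31, 2005: 203 days at 2.5% → £2384000 × 2.5% × 203/365 = £33147.3973
Total = £47046.4438

£47046.44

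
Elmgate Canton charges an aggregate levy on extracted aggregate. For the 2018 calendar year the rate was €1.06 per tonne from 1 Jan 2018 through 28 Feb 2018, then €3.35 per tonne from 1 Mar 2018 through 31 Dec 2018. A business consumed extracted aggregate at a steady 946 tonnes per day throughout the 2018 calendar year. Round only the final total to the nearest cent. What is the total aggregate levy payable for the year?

1 Jan – 28 Feb 2018: 59 days × 946 tonnes/day = 55,814 tonnes at €1.06/tonne → €59,162.84
1 Mar – 31 Dec 2018: 306 days × 946 tonnes/day = 289,476 tonnes at €3.35/tonne → €969,744.60

€1,028,907.44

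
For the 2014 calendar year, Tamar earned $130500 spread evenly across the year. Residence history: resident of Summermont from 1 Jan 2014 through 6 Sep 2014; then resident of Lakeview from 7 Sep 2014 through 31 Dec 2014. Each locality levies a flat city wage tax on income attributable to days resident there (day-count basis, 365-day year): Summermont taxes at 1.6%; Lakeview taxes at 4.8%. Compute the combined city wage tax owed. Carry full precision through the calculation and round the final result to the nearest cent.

$3415.17

Summermont, 1 Jan – 6 Sep 2014: 249 days → $130500 × 1.6% × 249/365 = $1424.4164
Lakeview, 7 Sep – 31 Dec 2014: 116 days → $130500 × 4.8% × 116/365 = $1990.7507
Total = $3415.1671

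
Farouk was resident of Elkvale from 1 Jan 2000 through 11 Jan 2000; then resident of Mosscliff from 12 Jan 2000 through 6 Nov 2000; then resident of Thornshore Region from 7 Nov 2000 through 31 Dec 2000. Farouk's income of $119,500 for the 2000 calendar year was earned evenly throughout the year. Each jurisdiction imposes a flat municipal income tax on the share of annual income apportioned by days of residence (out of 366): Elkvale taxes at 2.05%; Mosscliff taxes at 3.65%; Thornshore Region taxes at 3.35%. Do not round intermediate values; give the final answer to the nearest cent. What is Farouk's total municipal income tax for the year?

Elkvale, 1 Jan – 11 Jan 2000: 11 days → $119,500 × 2.05% × 11/366 = $73.6264
Mosscliff, 12 Jan – 6 Nov 2000: 300 days → $119,500 × 3.65% × 300/366 = $3,575.2049
Thornshore Region, 7 Nov – 31 Dec 2000: 55 days → $119,500 × 3.35% × 55/366 = $601.5813
Total = $4,250.4126

$4,250.41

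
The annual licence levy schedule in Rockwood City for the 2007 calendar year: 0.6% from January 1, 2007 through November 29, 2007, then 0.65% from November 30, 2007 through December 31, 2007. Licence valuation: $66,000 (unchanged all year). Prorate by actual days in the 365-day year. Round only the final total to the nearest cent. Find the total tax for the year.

January 1 – November 29, 2007: 333 days at 0.6% → $66,000 × 0.6% × 333/365 = $361.2822
November 30 – December 31, 2007: 32 days at 0.65% → $66,000 × 0.65% × 32/365 = $37.6110
Total = $398.8932

$398.89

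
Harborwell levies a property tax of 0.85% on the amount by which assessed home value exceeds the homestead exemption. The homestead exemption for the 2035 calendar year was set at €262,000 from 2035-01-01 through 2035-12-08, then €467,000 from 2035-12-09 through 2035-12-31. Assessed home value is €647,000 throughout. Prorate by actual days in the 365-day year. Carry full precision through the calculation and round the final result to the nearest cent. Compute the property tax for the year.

€3,162.70

2035-01-01 to 2035-12-08: 342 days, exemption €262,000 → (€647,000 − €262,000) × 0.85% × 342/365 = €3,066.2877
2035-12-09 to 2035-12-31: 23 days, exemption €467,000 → (€647,000 − €467,000) × 0.85% × 23/365 = €96.4110
Total = €3,162.6986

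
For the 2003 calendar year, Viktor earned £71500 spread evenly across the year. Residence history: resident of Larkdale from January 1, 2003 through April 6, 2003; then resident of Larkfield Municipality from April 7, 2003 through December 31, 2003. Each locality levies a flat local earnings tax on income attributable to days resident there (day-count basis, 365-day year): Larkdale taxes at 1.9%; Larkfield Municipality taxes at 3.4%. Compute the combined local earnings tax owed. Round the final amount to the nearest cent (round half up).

£2148.92

Larkdale, January 1 – April 6, 2003: 96 days → £71500 × 1.9% × 96/365 = £357.3041
Larkfield Municipality, April 7 – December 31, 2003: 269 days → £71500 × 3.4% × 269/365 = £1791.6137
Total = £2148.9178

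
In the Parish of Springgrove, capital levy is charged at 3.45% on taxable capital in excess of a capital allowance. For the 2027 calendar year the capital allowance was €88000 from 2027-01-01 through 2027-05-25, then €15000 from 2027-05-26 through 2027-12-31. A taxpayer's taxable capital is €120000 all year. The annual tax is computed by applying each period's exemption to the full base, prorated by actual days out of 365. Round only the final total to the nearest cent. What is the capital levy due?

€2622.00

2027-01-01 to 2027-05-25: 145 days, exemption €88000 → (€120000 − €88000) × 3.45% × 145/365 = €438.5753
2027-05-26 to 2027-12-31: 220 days, exemption €15000 → (€120000 − €15000) × 3.45% × 220/365 = €2183.4247
Total = €2622.0000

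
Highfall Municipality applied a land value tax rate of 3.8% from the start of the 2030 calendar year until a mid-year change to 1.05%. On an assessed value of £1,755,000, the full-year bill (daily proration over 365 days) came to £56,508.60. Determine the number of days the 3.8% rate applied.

Let d = days at the first rate; then 365 − d days at the second rate.
£1,755,000 × [3.8%·d + 1.05%·(365−d)] / 365 = £56,508.60
Solving gives d = 288, so the new rate took effect on October 16, 2030.

288 days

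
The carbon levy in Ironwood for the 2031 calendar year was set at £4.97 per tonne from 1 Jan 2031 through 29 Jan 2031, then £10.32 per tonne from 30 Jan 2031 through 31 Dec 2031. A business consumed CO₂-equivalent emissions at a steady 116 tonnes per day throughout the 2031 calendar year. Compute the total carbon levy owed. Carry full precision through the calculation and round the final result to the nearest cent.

1 Jan – 29 Jan 2031: 29 days × 116 tonnes/day = 3,364 tonnes at £4.97/tonne → £16719.08
30 Jan – 31 Dec 2031: 336 days × 116 tonnes/day = 38,976 tonnes at £10.32/tonne → £402232.32

£418951.40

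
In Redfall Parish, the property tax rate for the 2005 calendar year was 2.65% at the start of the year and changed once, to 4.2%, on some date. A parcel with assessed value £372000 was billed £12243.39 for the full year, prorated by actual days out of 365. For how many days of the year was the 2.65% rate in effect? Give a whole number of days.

Let d = days at the first rate; then 365 − d days at the second rate.
£372000 × [2.65%·d + 4.2%·(365−d)] / 365 = £12243.39
Solving gives d = 214, so the new rate took effect on 3 Aug 2005.

214 days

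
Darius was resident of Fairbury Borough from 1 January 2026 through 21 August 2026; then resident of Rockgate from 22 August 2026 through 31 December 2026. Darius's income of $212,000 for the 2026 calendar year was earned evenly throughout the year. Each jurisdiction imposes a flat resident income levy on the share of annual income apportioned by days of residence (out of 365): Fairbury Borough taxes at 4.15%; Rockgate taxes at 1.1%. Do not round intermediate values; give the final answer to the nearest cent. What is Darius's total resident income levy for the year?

$6,459.61

Fairbury Borough, 1 January – 21 August 2026: 233 days → $212,000 × 4.15% × 233/365 = $5,616.2575
Rockgate, 22 August – 31 December 2026: 132 days → $212,000 × 1.1% × 132/365 = $843.3534
Total = $6,459.6110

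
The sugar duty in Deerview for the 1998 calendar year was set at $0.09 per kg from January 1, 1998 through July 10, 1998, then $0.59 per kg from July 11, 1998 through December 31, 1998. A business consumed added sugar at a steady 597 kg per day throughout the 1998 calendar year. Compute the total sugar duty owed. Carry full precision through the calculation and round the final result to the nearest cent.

January 1 – July 10, 1998: 191 days × 597 kg/day = 114,027 kg at $0.09/kg → $10,262.43
July 11 – December 31, 1998: 174 days × 597 kg/day = 103,878 kg at $0.59/kg → $61,288.02

$71,550.45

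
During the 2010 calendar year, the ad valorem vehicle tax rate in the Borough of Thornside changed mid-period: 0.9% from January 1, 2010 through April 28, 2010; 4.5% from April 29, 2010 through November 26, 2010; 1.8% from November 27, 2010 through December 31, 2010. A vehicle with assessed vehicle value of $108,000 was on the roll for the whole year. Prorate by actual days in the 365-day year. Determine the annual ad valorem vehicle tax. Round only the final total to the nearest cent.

$3,323.44

January 1 – April 28, 2010: 118 days at 0.9% → $108,000 × 0.9% × 118/365 = $314.2356
April 29 – November 26, 2010: 212 days at 4.5% → $108,000 × 4.5% × 212/365 = $2,822.7945
November 27 – December 31, 2010: 35 days at 1.8% → $108,000 × 1.8% × 35/365 = $186.4110
Total = $3,323.4411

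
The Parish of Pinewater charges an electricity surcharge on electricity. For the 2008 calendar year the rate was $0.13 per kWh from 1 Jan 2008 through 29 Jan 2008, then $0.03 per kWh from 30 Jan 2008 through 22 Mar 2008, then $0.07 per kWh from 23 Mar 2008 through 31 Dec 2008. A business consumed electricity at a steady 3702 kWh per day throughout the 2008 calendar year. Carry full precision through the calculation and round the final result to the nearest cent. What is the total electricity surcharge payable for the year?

1 Jan – 29 Jan 2008: 29 days × 3702 kWh/day = 107,358 kWh at $0.13/kWh → $13,956.54
30 Jan – 22 Mar 2008: 53 days × 3702 kWh/day = 196,206 kWh at $0.03/kWh → $5,886.18
23 Mar – 31 Dec 2008: 284 days × 3702 kWh/day = 1,051,368 kWh at $0.07/kWh → $73,595.76

$93,438.48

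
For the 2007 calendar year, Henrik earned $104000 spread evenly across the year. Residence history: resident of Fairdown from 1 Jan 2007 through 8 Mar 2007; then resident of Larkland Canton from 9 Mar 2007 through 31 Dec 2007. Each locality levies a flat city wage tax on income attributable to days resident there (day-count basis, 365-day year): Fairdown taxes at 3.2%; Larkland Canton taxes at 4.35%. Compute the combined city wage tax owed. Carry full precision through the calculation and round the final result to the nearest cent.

$4304.46

Fairdown, 1 Jan – 8 Mar 2007: 67 days → $104000 × 3.2% × 67/365 = $610.8932
Larkland Canton, 9 Mar – 31 Dec 2007: 298 days → $104000 × 4.35% × 298/365 = $3693.5671
Total = $4304.4603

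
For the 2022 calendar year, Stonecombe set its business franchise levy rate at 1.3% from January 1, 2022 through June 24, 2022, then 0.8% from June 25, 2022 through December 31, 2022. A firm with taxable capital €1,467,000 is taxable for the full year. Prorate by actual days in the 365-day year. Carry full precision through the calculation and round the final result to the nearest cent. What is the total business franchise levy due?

€15,252.78

January 1 – June 24, 2022: 175 days at 1.3% → €1,467,000 × 1.3% × 175/365 = €9,143.6301
June 25 – December 31, 2022: 190 days at 0.8% → €1,467,000 × 0.8% × 190/365 = €6,109.1507
Total = €15,252.7808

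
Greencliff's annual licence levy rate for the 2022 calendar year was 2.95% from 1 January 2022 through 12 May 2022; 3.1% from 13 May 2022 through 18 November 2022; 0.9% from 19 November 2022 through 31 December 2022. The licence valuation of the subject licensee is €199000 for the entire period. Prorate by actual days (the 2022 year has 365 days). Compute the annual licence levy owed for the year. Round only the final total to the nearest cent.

€5545.28

1 January – 12 May 2022: 132 days at 2.95% → €199000 × 2.95% × 132/365 = €2123.0301
13 May – 18 November 2022: 190 days at 3.1% → €199000 × 3.1% × 190/365 = €3211.2603
19 November – 31 December 2022: 43 days at 0.9% → €199000 × 0.9% × 43/365 = €210.9945
Total = €5545.2849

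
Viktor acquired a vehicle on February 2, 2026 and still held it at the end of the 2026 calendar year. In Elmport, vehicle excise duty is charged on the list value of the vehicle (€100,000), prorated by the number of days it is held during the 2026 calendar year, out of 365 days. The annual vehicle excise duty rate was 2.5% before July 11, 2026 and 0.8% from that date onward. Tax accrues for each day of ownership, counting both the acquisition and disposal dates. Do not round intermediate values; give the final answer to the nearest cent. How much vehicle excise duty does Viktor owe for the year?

€1,470.41

February 2 – July 10, 2026: 159 days at 2.5% → €100,000 × 2.5% × 159/365 = €1,089.0411
July 11 – December 31, 2026: 174 days at 0.8% → €100,000 × 0.8% × 174/365 = €381.3699
Total = €1,470.4110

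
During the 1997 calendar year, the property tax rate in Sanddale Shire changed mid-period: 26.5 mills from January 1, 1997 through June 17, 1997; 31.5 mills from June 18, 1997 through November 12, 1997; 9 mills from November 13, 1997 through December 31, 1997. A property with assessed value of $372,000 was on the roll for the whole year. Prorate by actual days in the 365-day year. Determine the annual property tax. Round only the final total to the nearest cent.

$9,738.25

January 1 – June 17, 1997: 168 days at 26.5 mills → $372,000 × 2.65% × 168/365 = $4,537.3808
June 18 – November 12, 1997: 148 days at 31.5 mills → $372,000 × 3.15% × 148/365 = $4,751.4082
November 13 – December 31, 1997: 49 days at 9 mills → $372,000 × 0.9% × 49/365 = $449.4575
Total = $9,738.2466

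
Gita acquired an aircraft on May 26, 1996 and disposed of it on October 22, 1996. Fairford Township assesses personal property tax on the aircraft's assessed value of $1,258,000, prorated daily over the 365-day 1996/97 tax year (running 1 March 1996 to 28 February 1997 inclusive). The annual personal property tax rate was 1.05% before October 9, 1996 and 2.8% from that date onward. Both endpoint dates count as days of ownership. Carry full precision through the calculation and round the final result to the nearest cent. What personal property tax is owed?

May 26 – October 8, 1996: 136 days at 1.05% → $1,258,000 × 1.05% × 136/365 = $4,921.7096
October 9 – October 22, 1996: 14 days at 2.8% → $1,258,000 × 2.8% × 14/365 = $1,351.0575
Total = $6,272.7671

$6,272.77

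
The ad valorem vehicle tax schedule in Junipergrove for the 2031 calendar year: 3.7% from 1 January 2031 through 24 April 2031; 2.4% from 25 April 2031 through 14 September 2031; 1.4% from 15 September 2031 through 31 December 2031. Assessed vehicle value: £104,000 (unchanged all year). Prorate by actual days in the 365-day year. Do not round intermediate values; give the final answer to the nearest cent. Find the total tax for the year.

1 January – 24 April 2031: 114 days at 3.7% → £104,000 × 3.7% × 114/365 = £1,201.8411
25 April – 14 September 2031: 143 days at 2.4% → £104,000 × 2.4% × 143/365 = £977.8849
15 September – 31 December 2031: 108 days at 1.4% → £104,000 × 1.4% × 108/365 = £430.8164
Total = £2,610.5425

£2,610.54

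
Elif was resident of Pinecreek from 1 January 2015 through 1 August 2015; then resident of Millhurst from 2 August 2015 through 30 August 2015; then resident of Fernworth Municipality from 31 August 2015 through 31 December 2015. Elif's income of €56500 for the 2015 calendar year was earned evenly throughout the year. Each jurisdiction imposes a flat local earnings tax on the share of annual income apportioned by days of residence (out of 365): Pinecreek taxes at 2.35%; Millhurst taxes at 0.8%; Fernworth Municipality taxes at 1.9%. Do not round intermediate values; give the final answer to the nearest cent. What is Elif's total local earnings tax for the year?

€1172.49

Pinecreek, 1 January – 1 August 2015: 213 days → €56500 × 2.35% × 213/365 = €774.8240
Millhurst, 2 August – 30 August 2015: 29 days → €56500 × 0.8% × 29/365 = €35.9123
Fernworth Municipality, 31 August – 31 December 2015: 123 days → €56500 × 1.9% × 123/365 = €361.7548
Total = €1172.4911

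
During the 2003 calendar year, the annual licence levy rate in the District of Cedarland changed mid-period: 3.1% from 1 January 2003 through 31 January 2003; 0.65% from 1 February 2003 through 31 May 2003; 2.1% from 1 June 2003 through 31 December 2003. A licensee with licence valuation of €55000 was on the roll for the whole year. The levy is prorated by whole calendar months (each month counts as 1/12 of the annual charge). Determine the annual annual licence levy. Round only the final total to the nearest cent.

1 January – 31 January 2003: 1 month at 3.1% → €55000 × 3.1% × 1/12 = €142.0833
1 February – 31 May 2003: 4 months at 0.65% → €55000 × 0.65% × 4/12 = €119.1667
1 June – 31 December 2003: 7 months at 2.1% → €55000 × 2.1% × 7/12 = €673.7500
Total = €935.0000

€935.00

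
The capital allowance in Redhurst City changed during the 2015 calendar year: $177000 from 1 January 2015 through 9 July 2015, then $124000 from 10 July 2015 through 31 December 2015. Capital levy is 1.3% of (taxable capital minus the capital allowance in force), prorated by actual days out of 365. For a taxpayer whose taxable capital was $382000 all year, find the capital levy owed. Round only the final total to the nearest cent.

1 January – 9 July 2015: 190 days, exemption $177000 → ($382000 − $177000) × 1.3% × 190/365 = $1387.2603
10 July – 31 December 2015: 175 days, exemption $124000 → ($382000 − $124000) × 1.3% × 175/365 = $1608.0822
Total = $2995.3425

$2995.34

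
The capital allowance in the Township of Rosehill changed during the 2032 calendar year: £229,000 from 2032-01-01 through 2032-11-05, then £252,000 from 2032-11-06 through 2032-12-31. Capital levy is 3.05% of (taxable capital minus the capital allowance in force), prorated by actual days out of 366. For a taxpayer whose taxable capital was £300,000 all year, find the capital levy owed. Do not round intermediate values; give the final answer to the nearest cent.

2032-01-01 to 2032-11-05: 310 days, exemption £229,000 → (£300,000 − £229,000) × 3.05% × 310/366 = £1,834.1667
2032-11-06 to 2032-12-31: 56 days, exemption £252,000 → (£300,000 − £252,000) × 3.05% × 56/366 = £224.0000
Total = £2,058.1667

£2,058.17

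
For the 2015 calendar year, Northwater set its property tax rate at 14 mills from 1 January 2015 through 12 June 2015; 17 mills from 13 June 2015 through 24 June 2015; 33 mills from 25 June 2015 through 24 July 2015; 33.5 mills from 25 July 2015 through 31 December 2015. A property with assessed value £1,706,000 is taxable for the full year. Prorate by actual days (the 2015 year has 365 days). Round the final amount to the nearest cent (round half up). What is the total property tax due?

£41,299.22

1 January – 12 June 2015: 163 days at 14 mills → £1,706,000 × 1.4% × 163/365 = £10,666.0055
13 June – 24 June 2015: 12 days at 17 mills → £1,706,000 × 1.7% × 12/365 = £953.4904
25 June – 24 July 2015: 30 days at 33 mills → £1,706,000 × 3.3% × 30/365 = £4,627.2329
25 July – 31 December 2015: 160 days at 33.5 mills → £1,706,000 × 3.35% × 160/365 = £25,052.4932
Total = £41,299.2219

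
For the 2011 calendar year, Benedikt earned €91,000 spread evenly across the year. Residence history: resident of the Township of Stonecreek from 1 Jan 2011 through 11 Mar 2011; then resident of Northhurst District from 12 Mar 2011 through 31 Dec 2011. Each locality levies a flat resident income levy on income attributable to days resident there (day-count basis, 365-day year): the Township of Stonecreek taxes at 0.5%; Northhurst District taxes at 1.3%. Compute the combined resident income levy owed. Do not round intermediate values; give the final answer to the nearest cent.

€1,043.38

The Township of Stonecreek, 1 Jan – 11 Mar 2011: 70 days → €91,000 × 0.5% × 70/365 = €87.2603
Northhurst District, 12 Mar – 31 Dec 2011: 295 days → €91,000 × 1.3% × 295/365 = €956.1233
Total = €1,043.3836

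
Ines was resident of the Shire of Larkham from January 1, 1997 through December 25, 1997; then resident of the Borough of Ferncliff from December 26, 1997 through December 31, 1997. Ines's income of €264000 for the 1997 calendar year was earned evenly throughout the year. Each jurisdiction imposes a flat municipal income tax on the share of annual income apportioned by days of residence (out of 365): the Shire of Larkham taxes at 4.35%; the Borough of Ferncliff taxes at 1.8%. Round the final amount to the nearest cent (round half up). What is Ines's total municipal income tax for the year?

The Shire of Larkham, January 1 – December 25, 1997: 359 days → €264000 × 4.35% × 359/365 = €11295.2219
The Borough of Ferncliff, December 26 – December 31, 1997: 6 days → €264000 × 1.8% × 6/365 = €78.1151
Total = €11373.3370

€11373.34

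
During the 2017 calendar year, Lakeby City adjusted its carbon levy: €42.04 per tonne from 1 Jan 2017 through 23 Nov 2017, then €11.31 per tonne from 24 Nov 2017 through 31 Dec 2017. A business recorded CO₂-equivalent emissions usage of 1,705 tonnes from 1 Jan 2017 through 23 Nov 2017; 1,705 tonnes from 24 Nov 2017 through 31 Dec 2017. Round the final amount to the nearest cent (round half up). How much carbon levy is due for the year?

€90,961.75

1 Jan – 23 Nov 2017: 1,705 tonnes at €42.04/tonne → €71,678.20
24 Nov – 31 Dec 2017: 1,705 tonnes at €11.31/tonne → €19,283.55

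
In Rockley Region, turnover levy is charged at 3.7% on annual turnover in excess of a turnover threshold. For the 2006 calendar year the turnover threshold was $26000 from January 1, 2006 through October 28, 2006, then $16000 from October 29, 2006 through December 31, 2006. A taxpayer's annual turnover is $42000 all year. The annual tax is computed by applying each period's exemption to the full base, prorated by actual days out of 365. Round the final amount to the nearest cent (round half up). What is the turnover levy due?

$656.88

January 1 – October 28, 2006: 301 days, exemption $26000 → ($42000 − $26000) × 3.7% × 301/365 = $488.1973
October 29 – December 31, 2006: 64 days, exemption $16000 → ($42000 − $16000) × 3.7% × 64/365 = $168.6795
Total = $656.8767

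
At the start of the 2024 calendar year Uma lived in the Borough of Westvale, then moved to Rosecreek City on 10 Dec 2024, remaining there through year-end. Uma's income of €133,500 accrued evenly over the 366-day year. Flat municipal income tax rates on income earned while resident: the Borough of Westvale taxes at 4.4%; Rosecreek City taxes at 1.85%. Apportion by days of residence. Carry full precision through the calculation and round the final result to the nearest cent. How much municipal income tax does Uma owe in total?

The Borough of Westvale, 1 Jan – 9 Dec 2024: 344 days → €133,500 × 4.4% × 344/366 = €5,520.9180
Rosecreek City, 10 Dec – 31 Dec 2024: 22 days → €133,500 × 1.85% × 22/366 = €148.4549
Total = €5,669.3730

€5,669.37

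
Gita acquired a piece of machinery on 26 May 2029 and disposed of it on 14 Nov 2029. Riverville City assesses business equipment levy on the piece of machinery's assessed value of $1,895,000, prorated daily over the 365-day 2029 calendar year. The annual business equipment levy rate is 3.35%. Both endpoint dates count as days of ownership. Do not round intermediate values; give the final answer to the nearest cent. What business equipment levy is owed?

Days held (26 May – 14 Nov 2029): 173 out of 365
Tax = $1,895,000 × 3.35% × 173/365 = $30,088.9658

$30,088.97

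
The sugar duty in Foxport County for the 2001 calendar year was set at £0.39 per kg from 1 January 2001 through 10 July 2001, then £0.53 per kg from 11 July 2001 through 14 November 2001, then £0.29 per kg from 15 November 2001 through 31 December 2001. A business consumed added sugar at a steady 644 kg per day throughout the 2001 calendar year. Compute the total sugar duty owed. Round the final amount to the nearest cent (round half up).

£100,096.92

1 January – 10 July 2001: 191 days × 644 kg/day = 123,004 kg at £0.39/kg → £47,971.56
11 July – 14 November 2001: 127 days × 644 kg/day = 81,788 kg at £0.53/kg → £43,347.64
15 November – 31 December 2001: 47 days × 644 kg/day = 30,268 kg at £0.29/kg → £8,777.72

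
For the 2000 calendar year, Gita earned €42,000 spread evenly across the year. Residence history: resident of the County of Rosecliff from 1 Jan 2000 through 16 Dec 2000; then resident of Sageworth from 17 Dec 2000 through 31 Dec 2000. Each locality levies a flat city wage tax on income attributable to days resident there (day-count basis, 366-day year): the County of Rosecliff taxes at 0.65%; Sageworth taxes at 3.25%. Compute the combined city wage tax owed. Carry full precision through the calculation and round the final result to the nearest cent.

€317.75

The County of Rosecliff, 1 Jan – 16 Dec 2000: 351 days → €42,000 × 0.65% × 351/366 = €261.8115
Sageworth, 17 Dec – 31 Dec 2000: 15 days → €42,000 × 3.25% × 15/366 = €55.9426
Total = €317.7541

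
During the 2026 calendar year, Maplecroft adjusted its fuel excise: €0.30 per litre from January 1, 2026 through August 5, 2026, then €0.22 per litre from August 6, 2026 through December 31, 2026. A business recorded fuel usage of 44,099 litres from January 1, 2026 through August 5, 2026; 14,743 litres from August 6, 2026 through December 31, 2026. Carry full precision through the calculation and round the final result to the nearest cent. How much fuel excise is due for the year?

January 1 – August 5, 2026: 44,099 litres at €0.30/litre → €13,229.70
August 6 – December 31, 2026: 14,743 litres at €0.22/litre → €3,243.46

€16,473.16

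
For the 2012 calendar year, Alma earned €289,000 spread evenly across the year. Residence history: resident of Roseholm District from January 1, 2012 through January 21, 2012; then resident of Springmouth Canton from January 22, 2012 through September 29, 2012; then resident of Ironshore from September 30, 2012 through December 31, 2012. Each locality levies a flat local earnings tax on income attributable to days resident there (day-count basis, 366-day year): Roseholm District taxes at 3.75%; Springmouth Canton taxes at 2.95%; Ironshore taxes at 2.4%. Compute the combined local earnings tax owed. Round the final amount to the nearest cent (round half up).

Roseholm District, January 1 – January 21, 2012: 21 days → €289,000 × 3.75% × 21/366 = €621.8238
Springmouth Canton, January 22 – September 29, 2012: 252 days → €289,000 × 2.95% × 252/366 = €5,870.0164
Ironshore, September 30 – December 31, 2012: 93 days → €289,000 × 2.4% × 93/366 = €1,762.4262
Total = €8,254.2664

€8,254.27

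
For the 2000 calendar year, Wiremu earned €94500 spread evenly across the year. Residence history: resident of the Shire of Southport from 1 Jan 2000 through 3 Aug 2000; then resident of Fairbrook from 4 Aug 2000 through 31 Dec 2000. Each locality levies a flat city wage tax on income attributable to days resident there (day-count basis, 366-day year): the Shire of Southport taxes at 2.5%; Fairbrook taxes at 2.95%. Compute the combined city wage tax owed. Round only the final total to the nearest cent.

€2536.78

The Shire of Southport, 1 Jan – 3 Aug 2000: 216 days → €94500 × 2.5% × 216/366 = €1394.2623
Fairbrook, 4 Aug – 31 Dec 2000: 150 days → €94500 × 2.95% × 150/366 = €1142.5205
Total = €2536.7828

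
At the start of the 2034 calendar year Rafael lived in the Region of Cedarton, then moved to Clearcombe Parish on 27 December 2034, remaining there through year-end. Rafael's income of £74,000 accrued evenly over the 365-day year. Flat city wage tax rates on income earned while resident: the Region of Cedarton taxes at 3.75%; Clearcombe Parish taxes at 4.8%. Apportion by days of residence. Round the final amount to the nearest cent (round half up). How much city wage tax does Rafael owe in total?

£2,785.64

The Region of Cedarton, 1 January – 26 December 2034: 360 days → £74,000 × 3.75% × 360/365 = £2,736.9863
Clearcombe Parish, 27 December – 31 December 2034: 5 days → £74,000 × 4.8% × 5/365 = £48.6575
Total = £2,785.6438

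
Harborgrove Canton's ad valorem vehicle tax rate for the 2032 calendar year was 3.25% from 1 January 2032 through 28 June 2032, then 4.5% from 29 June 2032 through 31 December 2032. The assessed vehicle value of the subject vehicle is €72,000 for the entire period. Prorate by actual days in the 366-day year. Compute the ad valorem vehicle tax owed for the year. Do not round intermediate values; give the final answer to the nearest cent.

€2,797.38

1 January – 28 June 2032: 180 days at 3.25% → €72,000 × 3.25% × 180/366 = €1,150.8197
29 June – 31 December 2032: 186 days at 4.5% → €72,000 × 4.5% × 186/366 = €1,646.5574
Total = €2,797.3770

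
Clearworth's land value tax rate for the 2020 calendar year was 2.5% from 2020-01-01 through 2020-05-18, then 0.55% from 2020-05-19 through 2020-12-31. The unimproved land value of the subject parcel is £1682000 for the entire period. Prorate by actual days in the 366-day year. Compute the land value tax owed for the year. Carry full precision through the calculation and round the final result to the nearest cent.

2020-01-01 to 2020-05-18: 139 days at 2.5% → £1682000 × 2.5% × 139/366 = £15969.8087
2020-05-19 to 2020-12-31: 227 days at 0.55% → £1682000 × 0.55% × 227/366 = £5737.6421
Total = £21707.4508

£21707.45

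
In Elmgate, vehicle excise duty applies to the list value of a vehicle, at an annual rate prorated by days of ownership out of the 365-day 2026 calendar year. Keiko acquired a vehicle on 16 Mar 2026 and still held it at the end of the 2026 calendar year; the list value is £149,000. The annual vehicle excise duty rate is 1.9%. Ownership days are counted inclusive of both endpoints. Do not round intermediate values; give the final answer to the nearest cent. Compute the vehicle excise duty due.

£2,257.04

Days held (16 Mar – 31 Dec 2026): 291 out of 365
Tax = £149,000 × 1.9% × 291/365 = £2,257.0438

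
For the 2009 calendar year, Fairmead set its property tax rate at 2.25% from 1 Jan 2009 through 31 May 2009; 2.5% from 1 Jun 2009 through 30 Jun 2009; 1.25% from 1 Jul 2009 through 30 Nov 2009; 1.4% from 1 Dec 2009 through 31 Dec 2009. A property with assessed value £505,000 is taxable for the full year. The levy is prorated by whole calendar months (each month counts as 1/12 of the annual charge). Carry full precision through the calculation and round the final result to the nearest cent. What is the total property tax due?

£9,005.83

1 Jan – 31 May 2009: 5 months at 2.25% → £505,000 × 2.25% × 5/12 = £4,734.3750
1 Jun – 30 Jun 2009: 1 month at 2.5% → £505,000 × 2.5% × 1/12 = £1,052.0833
1 Jul – 30 Nov 2009: 5 months at 1.25% → £505,000 × 1.25% × 5/12 = £2,630.2083
1 Dec – 31 Dec 2009: 1 month at 1.4% → £505,000 × 1.4% × 1/12 = £589.1667
Total = £9,005.8333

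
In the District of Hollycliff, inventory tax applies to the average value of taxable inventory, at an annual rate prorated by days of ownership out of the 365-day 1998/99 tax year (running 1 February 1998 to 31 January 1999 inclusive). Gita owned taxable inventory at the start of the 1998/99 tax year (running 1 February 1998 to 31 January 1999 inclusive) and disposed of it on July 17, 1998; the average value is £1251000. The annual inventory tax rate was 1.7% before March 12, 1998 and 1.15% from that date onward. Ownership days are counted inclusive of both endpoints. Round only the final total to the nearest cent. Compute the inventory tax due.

£7317.49

February 1 – March 11, 1998: 39 days at 1.7% → £1251000 × 1.7% × 39/365 = £2272.3644
March 12 – July 17, 1998: 128 days at 1.15% → £1251000 × 1.15% × 128/365 = £5045.1288
Total = £7317.4932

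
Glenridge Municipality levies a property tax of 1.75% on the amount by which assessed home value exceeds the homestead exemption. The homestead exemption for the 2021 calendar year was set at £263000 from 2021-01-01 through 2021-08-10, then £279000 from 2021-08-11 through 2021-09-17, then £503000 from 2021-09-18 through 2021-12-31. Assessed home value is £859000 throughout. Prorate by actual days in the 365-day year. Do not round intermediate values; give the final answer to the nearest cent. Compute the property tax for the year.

£9192.63

2021-01-01 to 2021-08-10: 222 days, exemption £263000 → (£859000 − £263000) × 1.75% × 222/365 = £6343.7260
2021-08-11 to 2021-09-17: 38 days, exemption £279000 → (£859000 − £279000) × 1.75% × 38/365 = £1056.7123
2021-09-18 to 2021-12-31: 105 days, exemption £503000 → (£859000 − £503000) × 1.75% × 105/365 = £1792.1918
Total = £9192.6301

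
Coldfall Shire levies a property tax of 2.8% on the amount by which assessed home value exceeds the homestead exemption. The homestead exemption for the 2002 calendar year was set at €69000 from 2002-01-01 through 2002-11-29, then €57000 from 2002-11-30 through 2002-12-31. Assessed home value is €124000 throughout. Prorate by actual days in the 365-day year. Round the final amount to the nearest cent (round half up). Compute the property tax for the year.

€1569.46

2002-01-01 to 2002-11-29: 333 days, exemption €69000 → (€124000 − €69000) × 2.8% × 333/365 = €1404.9863
2002-11-30 to 2002-12-31: 32 days, exemption €57000 → (€124000 − €57000) × 2.8% × 32/365 = €164.4712
Total = €1569.4575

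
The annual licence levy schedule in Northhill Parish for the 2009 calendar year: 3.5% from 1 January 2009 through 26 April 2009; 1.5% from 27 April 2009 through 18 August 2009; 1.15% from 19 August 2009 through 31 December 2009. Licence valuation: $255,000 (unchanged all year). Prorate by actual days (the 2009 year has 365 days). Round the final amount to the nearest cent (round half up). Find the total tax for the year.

1 January – 26 April 2009: 116 days at 3.5% → $255,000 × 3.5% × 116/365 = $2,836.4384
27 April – 18 August 2009: 114 days at 1.5% → $255,000 × 1.5% × 114/365 = $1,194.6575
19 August – 31 December 2009: 135 days at 1.15% → $255,000 × 1.15% × 135/365 = $1,084.6233
Total = $5,115.7192

$5,115.72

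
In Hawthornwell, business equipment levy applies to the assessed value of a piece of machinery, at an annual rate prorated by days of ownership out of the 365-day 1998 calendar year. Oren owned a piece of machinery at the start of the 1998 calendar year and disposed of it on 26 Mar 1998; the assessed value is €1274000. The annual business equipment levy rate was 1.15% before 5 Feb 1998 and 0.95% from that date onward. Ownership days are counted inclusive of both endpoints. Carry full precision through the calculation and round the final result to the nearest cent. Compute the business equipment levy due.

€3062.84

1 Jan – 4 Feb 1998: 35 days at 1.15% → €1274000 × 1.15% × 35/365 = €1404.8904
5 Feb – 26 Mar 1998: 50 days at 0.95% → €1274000 × 0.95% × 50/365 = €1657.9452
Total = €3062.8356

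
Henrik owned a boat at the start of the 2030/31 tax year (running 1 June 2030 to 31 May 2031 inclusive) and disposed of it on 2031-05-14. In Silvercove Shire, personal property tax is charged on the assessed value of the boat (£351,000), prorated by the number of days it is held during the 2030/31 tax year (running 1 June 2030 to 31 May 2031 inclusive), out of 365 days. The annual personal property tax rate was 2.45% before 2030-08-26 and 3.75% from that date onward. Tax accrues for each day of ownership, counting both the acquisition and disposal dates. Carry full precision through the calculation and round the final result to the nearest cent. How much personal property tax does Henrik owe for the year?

£11,474.33

2030-06-01 to 2030-08-25: 86 days at 2.45% → £351,000 × 2.45% × 86/365 = £2,026.1836
2030-08-26 to 2031-05-14: 262 days at 3.75% → £351,000 × 3.75% × 262/365 = £9,448.1507
Total = £11,474.3342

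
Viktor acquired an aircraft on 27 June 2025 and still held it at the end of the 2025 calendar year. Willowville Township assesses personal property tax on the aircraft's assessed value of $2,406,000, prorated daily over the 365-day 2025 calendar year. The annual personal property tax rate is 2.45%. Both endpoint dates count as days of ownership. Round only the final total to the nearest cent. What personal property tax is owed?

Days held (27 June – 31 December 2025): 188 out of 365
Tax = $2,406,000 × 2.45% × 188/365 = $30,361.7425

$30,361.74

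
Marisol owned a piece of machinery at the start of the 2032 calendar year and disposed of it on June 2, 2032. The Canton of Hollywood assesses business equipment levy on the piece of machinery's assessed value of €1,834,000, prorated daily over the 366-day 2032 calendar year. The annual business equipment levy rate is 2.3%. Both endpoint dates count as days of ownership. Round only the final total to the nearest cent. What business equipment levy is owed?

€17,748.71

Days held (January 1 – June 2, 2032): 154 out of 366
Tax = €1,834,000 × 2.3% × 154/366 = €17,748.7104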